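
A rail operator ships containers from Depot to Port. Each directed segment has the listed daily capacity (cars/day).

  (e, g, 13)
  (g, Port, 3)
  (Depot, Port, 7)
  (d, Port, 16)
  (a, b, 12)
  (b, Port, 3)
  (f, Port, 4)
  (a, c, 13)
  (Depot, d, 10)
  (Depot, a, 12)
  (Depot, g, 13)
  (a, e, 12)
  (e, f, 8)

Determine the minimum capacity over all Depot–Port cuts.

Augment Depot→Port: bottleneck 7, flow now 7.
Augment Depot→d→Port: bottleneck 10, flow now 17.
Augment Depot→g→Port: bottleneck 3, flow now 20.
Augment Depot→a→b→Port: bottleneck 3, flow now 23.
Augment Depot→a→e→f→Port: bottleneck 4, flow now 27.
No augmenting path remains; maximum flow = 27.
By max-flow min-cut, the minimum cut capacity equals the max flow.
In the residual graph, reachable from Depot: {Depot, a, b, c, e, f, g}.
Min-cut edges: Depot→d (10), Depot→Port (7), b→Port (3), f→Port (4), g→Port (3); capacity 10 + 7 + 3 + 4 + 3 = 27.

27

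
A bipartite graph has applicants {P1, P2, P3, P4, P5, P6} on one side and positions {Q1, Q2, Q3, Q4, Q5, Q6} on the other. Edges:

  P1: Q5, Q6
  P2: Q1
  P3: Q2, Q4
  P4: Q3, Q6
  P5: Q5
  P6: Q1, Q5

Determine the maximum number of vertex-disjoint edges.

5

Unit-capacity flow: source→left, listed edges, right→sink; max matching = max flow.
Augmenting path P1→Q5 (+1); matched 1.
Augmenting path P2→Q1 (+1); matched 2.
Augmenting path P3→Q2 (+1); matched 3.
Augmenting path P4→Q3 (+1); matched 4.
Augmenting path P5→Q5→P1→Q6 (+1); matched 5.
No augmenting path remains; maximum matching = 5.
König certificate: {P1, P3, P4, Q1, Q5} is a vertex cover of size 5 (every listed pair touches it), so no matching can be larger.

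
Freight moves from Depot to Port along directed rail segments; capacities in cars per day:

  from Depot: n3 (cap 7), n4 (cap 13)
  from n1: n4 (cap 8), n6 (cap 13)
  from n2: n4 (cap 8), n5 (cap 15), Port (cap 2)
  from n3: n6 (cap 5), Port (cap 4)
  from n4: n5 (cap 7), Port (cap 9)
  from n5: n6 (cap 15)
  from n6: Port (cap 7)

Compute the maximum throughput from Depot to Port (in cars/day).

Augment Depot→n3→Port: bottleneck 4, flow now 4.
Augment Depot→n4→Port: bottleneck 9, flow now 13.
Augment Depot→n3→n6→Port: bottleneck 3, flow now 16.
Augment Depot→n4→n5→n6→Port: bottleneck 4, flow now 20.
No augmenting path remains; maximum flow = 20.
In the residual graph, reachable from Depot: {Depot}.
Min-cut edges: Depot→n3 (7), Depot→n4 (13); capacity 7 + 13 = 20.
This cut is saturated, so no flow can exceed 20.

20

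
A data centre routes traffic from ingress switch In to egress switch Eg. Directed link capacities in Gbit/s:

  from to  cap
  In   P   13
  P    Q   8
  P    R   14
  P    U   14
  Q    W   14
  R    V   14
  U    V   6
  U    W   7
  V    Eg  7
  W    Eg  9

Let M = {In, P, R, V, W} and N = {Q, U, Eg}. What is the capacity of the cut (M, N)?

Edges leaving {In, P, R, V, W}: P→Q (8), P→U (14), V→Eg (7), W→Eg (9).
Cut capacity = 8 + 14 + 7 + 9 = 38.

38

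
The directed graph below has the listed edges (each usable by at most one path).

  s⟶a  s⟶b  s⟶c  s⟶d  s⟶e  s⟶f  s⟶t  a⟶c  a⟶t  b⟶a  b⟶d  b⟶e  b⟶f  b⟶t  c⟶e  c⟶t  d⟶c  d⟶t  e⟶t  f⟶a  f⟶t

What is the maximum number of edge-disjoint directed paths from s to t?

Assign every edge capacity 1; by Menger, the answer equals the max flow.
Path s→t (+1); total 1.
Path s→a→t (+1); total 2.
Path s→b→t (+1); total 3.
Path s→c→t (+1); total 4.
Path s→d→t (+1); total 5.
Path s→e→t (+1); total 6.
Path s→f→t (+1); total 7.
No residual s→t path; max flow = 7.
Certifying cut of size 7: {s→a, s→b, s→c, s→d, s→e, s→f, s→t}.

7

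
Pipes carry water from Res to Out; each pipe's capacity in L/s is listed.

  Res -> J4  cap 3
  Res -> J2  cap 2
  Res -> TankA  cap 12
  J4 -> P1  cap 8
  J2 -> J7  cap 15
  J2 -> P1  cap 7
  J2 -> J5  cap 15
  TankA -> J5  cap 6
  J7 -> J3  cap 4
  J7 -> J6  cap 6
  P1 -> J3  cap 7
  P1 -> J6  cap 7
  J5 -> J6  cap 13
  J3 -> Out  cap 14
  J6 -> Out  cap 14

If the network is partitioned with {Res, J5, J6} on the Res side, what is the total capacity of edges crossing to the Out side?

31

Edges leaving {Res, J5, J6}: Res→J4 (3), Res→J2 (2), Res→TankA (12), J6→Out (14).
Cut capacity = 3 + 2 + 12 + 14 = 31.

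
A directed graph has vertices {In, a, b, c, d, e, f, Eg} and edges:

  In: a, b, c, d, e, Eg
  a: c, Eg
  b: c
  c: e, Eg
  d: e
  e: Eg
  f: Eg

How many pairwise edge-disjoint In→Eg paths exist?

Assign every edge capacity 1; by Menger, the answer equals the max flow.
Path In→Eg (+1); total 1.
Path In→a→Eg (+1); total 2.
Path In→c→Eg (+1); total 3.
Path In→e→Eg (+1); total 4.
No residual In→Eg path; max flow = 4.
Certifying cut of size 4: {In→Eg, In→a, c→Eg, e→Eg}.

4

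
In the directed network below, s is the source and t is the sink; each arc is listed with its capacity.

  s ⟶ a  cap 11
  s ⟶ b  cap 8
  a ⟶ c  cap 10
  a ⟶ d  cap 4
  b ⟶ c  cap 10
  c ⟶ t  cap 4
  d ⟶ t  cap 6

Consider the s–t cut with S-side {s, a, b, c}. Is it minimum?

Given cut capacity: 4 + 4 = 8.
Augment s→a→c→t: bottleneck 4, flow now 4.
Augment s→a→d→t: bottleneck 4, flow now 8.
No augmenting path remains; maximum flow = 8.
Cut capacity 8 equals the max flow, so it is a minimum cut.

Yes — it is a minimum cut (capacity 8).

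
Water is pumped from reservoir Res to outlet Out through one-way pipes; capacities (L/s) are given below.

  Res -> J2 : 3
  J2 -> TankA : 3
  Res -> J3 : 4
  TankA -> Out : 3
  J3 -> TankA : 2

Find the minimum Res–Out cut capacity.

Augment Res→J3→TankA→Out: bottleneck 2, flow now 2.
Augment Res→J2→TankA→Out: bottleneck 1, flow now 3.
No augmenting path remains; maximum flow = 3.
By max-flow min-cut, the minimum cut capacity equals the max flow.
In the residual graph, reachable from Res: {Res, J3, J2, TankA}.
Min-cut edges: TankA→Out (3); capacity 3 = 3.

3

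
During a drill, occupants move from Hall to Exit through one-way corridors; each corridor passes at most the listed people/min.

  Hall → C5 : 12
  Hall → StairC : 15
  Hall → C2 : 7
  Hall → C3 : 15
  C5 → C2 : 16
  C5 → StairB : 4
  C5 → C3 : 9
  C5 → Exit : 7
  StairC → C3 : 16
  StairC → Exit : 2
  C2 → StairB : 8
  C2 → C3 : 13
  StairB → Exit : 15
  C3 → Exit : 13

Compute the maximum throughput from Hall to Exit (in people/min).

Augment Hall→C5→Exit: bottleneck 7, flow now 7.
Augment Hall→StairC→Exit: bottleneck 2, flow now 9.
Augment Hall→C3→Exit: bottleneck 13, flow now 22.
Augment Hall→C5→StairB→Exit: bottleneck 4, flow now 26.
Augment Hall→C2→StairB→Exit: bottleneck 7, flow now 33.
Augment Hall→C5→C2→StairB→Exit: bottleneck 1, flow now 34.
No augmenting path remains; maximum flow = 34.
In the residual graph, reachable from Hall: {Hall, StairC, C3}.
Min-cut edges: Hall→C5 (12), Hall→C2 (7), StairC→Exit (2), C3→Exit (13); capacity 12 + 7 + 2 + 13 = 34.
This cut is saturated, so no flow can exceed 34.

34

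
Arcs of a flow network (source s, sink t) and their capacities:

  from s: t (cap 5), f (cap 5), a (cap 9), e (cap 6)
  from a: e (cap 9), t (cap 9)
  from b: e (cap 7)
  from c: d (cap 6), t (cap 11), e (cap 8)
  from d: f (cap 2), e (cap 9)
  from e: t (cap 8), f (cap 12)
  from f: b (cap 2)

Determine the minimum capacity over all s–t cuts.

22

Augment s→t: bottleneck 5, flow now 5.
Augment s→a→t: bottleneck 9, flow now 14.
Augment s→e→t: bottleneck 6, flow now 20.
Augment s→f→b→e→t: bottleneck 2, flow now 22.
No augmenting path remains; maximum flow = 22.
By max-flow min-cut, the minimum cut capacity equals the max flow.
In the residual graph, reachable from s: {s, f}.
Min-cut edges: s→a (9), s→e (6), s→t (5), f→b (2); capacity 9 + 6 + 5 + 2 = 22.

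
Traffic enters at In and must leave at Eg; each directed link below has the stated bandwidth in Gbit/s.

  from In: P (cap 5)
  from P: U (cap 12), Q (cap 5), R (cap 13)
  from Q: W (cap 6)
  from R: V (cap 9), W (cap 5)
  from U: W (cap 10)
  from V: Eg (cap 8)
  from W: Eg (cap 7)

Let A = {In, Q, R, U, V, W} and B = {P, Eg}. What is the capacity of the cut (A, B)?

20

Edges leaving {In, Q, R, U, V, W}: In→P (5), V→Eg (8), W→Eg (7).
Cut capacity = 5 + 8 + 7 = 20.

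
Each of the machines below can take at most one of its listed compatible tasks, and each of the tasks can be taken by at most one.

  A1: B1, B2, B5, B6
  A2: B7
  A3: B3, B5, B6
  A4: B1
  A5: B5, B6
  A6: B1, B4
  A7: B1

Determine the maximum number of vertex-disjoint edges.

6

Unit-capacity flow: source→left, listed edges, right→sink; max matching = max flow.
Augmenting path A1→B1 (+1); matched 1.
Augmenting path A2→B7 (+1); matched 2.
Augmenting path A3→B3 (+1); matched 3.
Augmenting path A5→B5 (+1); matched 4.
Augmenting path A6→B4 (+1); matched 5.
Augmenting path A4→B1→A1→B2 (+1); matched 6.
No augmenting path remains; maximum matching = 6.
König certificate: {A1, A2, A3, A5, A6, B1} is a vertex cover of size 6 (every listed pair touches it), so no matching can be larger.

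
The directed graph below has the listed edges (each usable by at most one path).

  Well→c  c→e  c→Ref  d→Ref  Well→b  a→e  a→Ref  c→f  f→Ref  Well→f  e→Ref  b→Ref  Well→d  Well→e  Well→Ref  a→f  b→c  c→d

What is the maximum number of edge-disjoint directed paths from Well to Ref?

Assign every edge capacity 1; by Menger, the answer equals the max flow.
Path Well→Ref (+1); total 1.
Path Well→b→Ref (+1); total 2.
Path Well→c→Ref (+1); total 3.
Path Well→d→Ref (+1); total 4.
Path Well→e→Ref (+1); total 5.
Path Well→f→Ref (+1); total 6.
No residual Well→Ref path; max flow = 6.
Certifying cut of size 6: {Well→Ref, Well→b, Well→c, Well→d, Well→e, Well→f}.

6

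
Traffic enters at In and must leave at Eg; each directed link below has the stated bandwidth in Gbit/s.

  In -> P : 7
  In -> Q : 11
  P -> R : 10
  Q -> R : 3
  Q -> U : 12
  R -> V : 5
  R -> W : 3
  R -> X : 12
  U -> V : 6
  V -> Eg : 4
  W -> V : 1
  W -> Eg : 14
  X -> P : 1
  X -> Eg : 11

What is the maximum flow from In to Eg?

Augment In→P→R→V→Eg: bottleneck 4, flow now 4.
Augment In→P→R→W→Eg: bottleneck 3, flow now 7.
Augment In→Q→R→X→Eg: bottleneck 3, flow now 10.
Augment In→Q→U→V→R→X→Eg: bottleneck 4, flow now 14. (uses reverse residual edge)
No augmenting path remains; maximum flow = 14.
In the residual graph, reachable from In: {In, Q, U, V}.
Min-cut edges: In→P (7), Q→R (3), V→Eg (4); capacity 7 + 3 + 4 = 14.
This cut is saturated, so no flow can exceed 14.

14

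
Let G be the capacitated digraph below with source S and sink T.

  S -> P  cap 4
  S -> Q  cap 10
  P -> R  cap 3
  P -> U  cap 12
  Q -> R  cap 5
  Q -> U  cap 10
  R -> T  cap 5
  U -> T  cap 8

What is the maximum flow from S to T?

13

Augment S→P→R→T: bottleneck 3, flow now 3.
Augment S→P→U→T: bottleneck 1, flow now 4.
Augment S→Q→R→T: bottleneck 2, flow now 6.
Augment S→Q→U→T: bottleneck 7, flow now 13.
No augmenting path remains; maximum flow = 13.
In the residual graph, reachable from S: {S, P, Q, R, U}.
Min-cut edges: R→T (5), U→T (8); capacity 5 + 8 = 13.
This cut is saturated, so no flow can exceed 13.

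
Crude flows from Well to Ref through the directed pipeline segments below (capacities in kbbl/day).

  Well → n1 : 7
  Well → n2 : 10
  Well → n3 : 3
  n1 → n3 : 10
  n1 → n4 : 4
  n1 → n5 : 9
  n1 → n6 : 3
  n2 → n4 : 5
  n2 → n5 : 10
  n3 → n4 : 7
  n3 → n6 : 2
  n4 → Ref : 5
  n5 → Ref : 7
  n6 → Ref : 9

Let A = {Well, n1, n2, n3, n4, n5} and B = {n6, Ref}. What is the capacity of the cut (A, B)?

17

Edges leaving {Well, n1, n2, n3, n4, n5}: n1→n6 (3), n3→n6 (2), n4→Ref (5), n5→Ref (7).
Cut capacity = 3 + 2 + 5 + 7 = 17.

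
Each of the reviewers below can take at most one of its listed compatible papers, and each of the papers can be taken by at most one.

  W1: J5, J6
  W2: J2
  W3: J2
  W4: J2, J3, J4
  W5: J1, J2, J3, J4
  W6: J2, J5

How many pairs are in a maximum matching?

Unit-capacity flow: source→left, listed edges, right→sink; max matching = max flow.
Augmenting path W1→J5 (+1); matched 1.
Augmenting path W2→J2 (+1); matched 2.
Augmenting path W4→J3 (+1); matched 3.
Augmenting path W5→J1 (+1); matched 4.
Augmenting path W6→J5→W1→J6 (+1); matched 5.
No augmenting path remains; maximum matching = 5.
König certificate: {W1, W4, W5, W6, J2} is a vertex cover of size 5 (every listed pair touches it), so no matching can be larger.

5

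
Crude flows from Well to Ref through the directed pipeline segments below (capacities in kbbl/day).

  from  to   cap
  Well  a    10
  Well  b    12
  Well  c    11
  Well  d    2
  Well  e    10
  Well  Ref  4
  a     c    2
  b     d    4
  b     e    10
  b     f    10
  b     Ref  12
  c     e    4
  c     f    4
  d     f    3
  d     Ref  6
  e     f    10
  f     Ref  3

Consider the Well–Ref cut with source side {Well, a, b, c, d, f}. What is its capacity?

Edges leaving {Well, a, b, c, d, f}: Well→e (10), Well→Ref (4), b→e (10), b→Ref (12), c→e (4), d→Ref (6), f→Ref (3).
Cut capacity = 10 + 4 + 10 + 12 + 4 + 6 + 3 = 49.

49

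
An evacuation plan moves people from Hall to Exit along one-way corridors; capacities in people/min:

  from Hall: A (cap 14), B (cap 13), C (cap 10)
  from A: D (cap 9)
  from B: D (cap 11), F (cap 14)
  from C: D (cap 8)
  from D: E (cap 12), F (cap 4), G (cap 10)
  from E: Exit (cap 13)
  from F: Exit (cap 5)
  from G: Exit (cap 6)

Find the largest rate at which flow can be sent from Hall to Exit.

Augment Hall→B→F→Exit: bottleneck 5, flow now 5.
Augment Hall→A→D→E→Exit: bottleneck 9, flow now 14.
Augment Hall→B→D→E→Exit: bottleneck 3, flow now 17.
Augment Hall→B→D→G→Exit: bottleneck 5, flow now 22.
Augment Hall→C→D→G→Exit: bottleneck 1, flow now 23.
No augmenting path remains; maximum flow = 23.
In the residual graph, reachable from Hall: {Hall, A, B, C, D, F, G}.
Min-cut edges: D→E (12), F→Exit (5), G→Exit (6); capacity 12 + 5 + 6 = 23.
This cut is saturated, so no flow can exceed 23.

23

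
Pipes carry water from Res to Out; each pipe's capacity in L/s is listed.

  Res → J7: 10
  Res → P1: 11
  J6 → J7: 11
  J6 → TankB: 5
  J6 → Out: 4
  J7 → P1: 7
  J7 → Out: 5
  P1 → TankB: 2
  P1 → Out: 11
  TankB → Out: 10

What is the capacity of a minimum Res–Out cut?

Augment Res→J7→Out: bottleneck 5, flow now 5.
Augment Res→P1→Out: bottleneck 11, flow now 16.
Augment Res→J7→P1→TankB→Out: bottleneck 2, flow now 18.
No augmenting path remains; maximum flow = 18.
By max-flow min-cut, the minimum cut capacity equals the max flow.
In the residual graph, reachable from Res: {Res, J7, P1}.
Min-cut edges: J7→Out (5), P1→TankB (2), P1→Out (11); capacity 5 + 2 + 11 = 18.

18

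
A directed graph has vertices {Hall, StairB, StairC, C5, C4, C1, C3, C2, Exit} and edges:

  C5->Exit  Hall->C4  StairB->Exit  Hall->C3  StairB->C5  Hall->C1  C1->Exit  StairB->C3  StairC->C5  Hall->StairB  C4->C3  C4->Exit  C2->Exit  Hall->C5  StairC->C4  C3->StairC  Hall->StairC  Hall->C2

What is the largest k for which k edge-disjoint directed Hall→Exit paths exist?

Assign every edge capacity 1; by Menger, the answer equals the max flow.
Path Hall→StairB→Exit (+1); total 1.
Path Hall→C5→Exit (+1); total 2.
Path Hall→C4→Exit (+1); total 3.
Path Hall→C1→Exit (+1); total 4.
Path Hall→C2→Exit (+1); total 5.
No residual Hall→Exit path; max flow = 5.
Certifying cut of size 5: {C4→Exit, C5→Exit, Hall→C1, Hall→C2, Hall→StairB}.

5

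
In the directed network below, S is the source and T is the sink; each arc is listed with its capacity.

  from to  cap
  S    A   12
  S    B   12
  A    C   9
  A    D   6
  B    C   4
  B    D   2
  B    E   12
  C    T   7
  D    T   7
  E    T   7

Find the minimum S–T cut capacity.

21

Augment S→A→C→T: bottleneck 7, flow now 7.
Augment S→A→D→T: bottleneck 5, flow now 12.
Augment S→B→D→T: bottleneck 2, flow now 14.
Augment S→B→E→T: bottleneck 7, flow now 21.
No augmenting path remains; maximum flow = 21.
By max-flow min-cut, the minimum cut capacity equals the max flow.
In the residual graph, reachable from S: {S, A, B, C, D, E}.
Min-cut edges: C→T (7), D→T (7), E→T (7); capacity 7 + 7 + 7 = 21.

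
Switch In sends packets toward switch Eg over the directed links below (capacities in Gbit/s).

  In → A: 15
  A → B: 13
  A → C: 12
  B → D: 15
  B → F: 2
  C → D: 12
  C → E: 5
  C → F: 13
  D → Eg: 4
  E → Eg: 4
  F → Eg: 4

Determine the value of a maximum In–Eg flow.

Augment In→A→B→D→Eg: bottleneck 4, flow now 4.
Augment In→A→B→F→Eg: bottleneck 2, flow now 6.
Augment In→A→C→E→Eg: bottleneck 4, flow now 10.
Augment In→A→C→F→Eg: bottleneck 2, flow now 12.
No augmenting path remains; maximum flow = 12.
In the residual graph, reachable from In: {In, A, B, C, D, E, F}.
Min-cut edges: D→Eg (4), E→Eg (4), F→Eg (4); capacity 4 + 4 + 4 = 12.
This cut is saturated, so no flow can exceed 12.

12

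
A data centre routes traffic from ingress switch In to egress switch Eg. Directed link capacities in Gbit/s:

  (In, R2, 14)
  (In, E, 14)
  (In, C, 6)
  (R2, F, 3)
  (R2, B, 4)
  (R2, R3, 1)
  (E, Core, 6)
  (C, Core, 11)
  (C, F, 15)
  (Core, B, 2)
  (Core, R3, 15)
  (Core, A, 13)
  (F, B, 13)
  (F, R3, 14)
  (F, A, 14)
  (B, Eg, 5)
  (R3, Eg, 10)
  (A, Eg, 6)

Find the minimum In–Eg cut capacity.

Augment In→R2→B→Eg: bottleneck 4, flow now 4.
Augment In→R2→R3→Eg: bottleneck 1, flow now 5.
Augment In→R2→F→B→Eg: bottleneck 1, flow now 6.
Augment In→R2→F→R3→Eg: bottleneck 2, flow now 8.
Augment In→E→Core→R3→Eg: bottleneck 6, flow now 14.
Augment In→C→Core→R3→Eg: bottleneck 1, flow now 15.
Augment In→C→Core→A→Eg: bottleneck 5, flow now 20.
No augmenting path remains; maximum flow = 20.
By max-flow min-cut, the minimum cut capacity equals the max flow.
In the residual graph, reachable from In: {In, R2, E}.
Min-cut edges: In→C (6), R2→F (3), R2→B (4), R2→R3 (1), E→Core (6); capacity 6 + 3 + 4 + 1 + 6 = 20.

20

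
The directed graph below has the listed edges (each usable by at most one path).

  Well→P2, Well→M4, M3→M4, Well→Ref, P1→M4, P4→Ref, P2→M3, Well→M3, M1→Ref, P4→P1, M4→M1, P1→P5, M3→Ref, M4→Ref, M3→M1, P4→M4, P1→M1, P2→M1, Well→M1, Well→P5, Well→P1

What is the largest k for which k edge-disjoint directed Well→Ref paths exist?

Assign every edge capacity 1; by Menger, the answer equals the max flow.
Path Well→Ref (+1); total 1.
Path Well→M3→Ref (+1); total 2.
Path Well→M4→Ref (+1); total 3.
Path Well→M1→Ref (+1); total 4.
No residual Well→Ref path; max flow = 4.
Certifying cut of size 4: {M1→Ref, M3→Ref, M4→Ref, Well→Ref}.

4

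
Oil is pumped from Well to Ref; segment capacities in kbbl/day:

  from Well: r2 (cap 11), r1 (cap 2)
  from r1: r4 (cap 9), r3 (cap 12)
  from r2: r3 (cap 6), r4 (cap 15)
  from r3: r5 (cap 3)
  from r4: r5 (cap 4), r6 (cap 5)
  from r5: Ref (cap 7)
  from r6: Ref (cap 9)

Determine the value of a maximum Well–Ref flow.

Augment Well→r1→r3→r5→Ref: bottleneck 2, flow now 2.
Augment Well→r2→r3→r5→Ref: bottleneck 1, flow now 3.
Augment Well→r2→r4→r5→Ref: bottleneck 4, flow now 7.
Augment Well→r2→r4→r6→Ref: bottleneck 5, flow now 12.
No augmenting path remains; maximum flow = 12.
In the residual graph, reachable from Well: {Well, r1, r2, r3, r4}.
Min-cut edges: r3→r5 (3), r4→r5 (4), r4→r6 (5); capacity 3 + 4 + 5 = 12.
This cut is saturated, so no flow can exceed 12.

12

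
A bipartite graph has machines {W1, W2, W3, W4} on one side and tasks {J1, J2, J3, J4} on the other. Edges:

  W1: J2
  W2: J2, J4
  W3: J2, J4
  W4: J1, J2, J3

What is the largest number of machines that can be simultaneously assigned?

Unit-capacity flow: source→left, listed edges, right→sink; max matching = max flow.
Augmenting path W1→J2 (+1); matched 1.
Augmenting path W2→J4 (+1); matched 2.
Augmenting path W4→J1 (+1); matched 3.
No augmenting path remains; maximum matching = 3.
König certificate: {W4, J2, J4} is a vertex cover of size 3 (every listed pair touches it), so no matching can be larger.

3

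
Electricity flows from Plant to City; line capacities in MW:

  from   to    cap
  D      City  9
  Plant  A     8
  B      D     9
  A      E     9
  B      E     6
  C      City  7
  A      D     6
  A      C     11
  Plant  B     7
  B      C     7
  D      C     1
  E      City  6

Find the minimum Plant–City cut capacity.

15

Augment Plant→A→C→City: bottleneck 7, flow now 7.
Augment Plant→A→D→City: bottleneck 1, flow now 8.
Augment Plant→B→D→City: bottleneck 7, flow now 15.
No augmenting path remains; maximum flow = 15.
By max-flow min-cut, the minimum cut capacity equals the max flow.
In the residual graph, reachable from Plant: {Plant}.
Min-cut edges: Plant→A (8), Plant→B (7); capacity 8 + 7 = 15.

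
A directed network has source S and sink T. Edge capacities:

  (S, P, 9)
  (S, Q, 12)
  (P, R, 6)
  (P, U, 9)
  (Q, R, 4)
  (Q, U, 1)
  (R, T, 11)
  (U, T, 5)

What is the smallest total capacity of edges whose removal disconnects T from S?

Augment S→P→R→T: bottleneck 6, flow now 6.
Augment S→P→U→T: bottleneck 3, flow now 9.
Augment S→Q→R→T: bottleneck 4, flow now 13.
Augment S→Q→U→T: bottleneck 1, flow now 14.
No augmenting path remains; maximum flow = 14.
By max-flow min-cut, the minimum cut capacity equals the max flow.
In the residual graph, reachable from S: {S, Q}.
Min-cut edges: S→P (9), Q→R (4), Q→U (1); capacity 9 + 4 + 1 = 14.

14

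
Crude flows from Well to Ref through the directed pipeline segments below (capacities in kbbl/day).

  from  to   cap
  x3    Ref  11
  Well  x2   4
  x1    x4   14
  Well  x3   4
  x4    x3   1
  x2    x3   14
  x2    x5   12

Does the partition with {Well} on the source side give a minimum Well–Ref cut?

Given cut capacity: 4 + 4 = 8.
Augment Well→x3→Ref: bottleneck 4, flow now 4.
Augment Well→x2→x3→Ref: bottleneck 4, flow now 8.
No augmenting path remains; maximum flow = 8.
Cut capacity 8 equals the max flow, so it is a minimum cut.

Yes — it is a minimum cut (capacity 8).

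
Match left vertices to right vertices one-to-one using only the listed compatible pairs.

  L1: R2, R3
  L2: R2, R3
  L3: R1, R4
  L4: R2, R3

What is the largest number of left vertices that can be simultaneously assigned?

3

Unit-capacity flow: source→left, listed edges, right→sink; max matching = max flow.
Augmenting path L1→R2 (+1); matched 1.
Augmenting path L2→R3 (+1); matched 2.
Augmenting path L3→R1 (+1); matched 3.
No augmenting path remains; maximum matching = 3.
König certificate: {L3, R2, R3} is a vertex cover of size 3 (every listed pair touches it), so no matching can be larger.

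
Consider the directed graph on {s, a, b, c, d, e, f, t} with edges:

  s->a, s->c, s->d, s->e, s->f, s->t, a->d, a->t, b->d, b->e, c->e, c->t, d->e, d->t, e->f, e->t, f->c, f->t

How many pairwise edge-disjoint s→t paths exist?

6

Assign every edge capacity 1; by Menger, the answer equals the max flow.
Path s→t (+1); total 1.
Path s→a→t (+1); total 2.
Path s→c→t (+1); total 3.
Path s→d→t (+1); total 4.
Path s→e→t (+1); total 5.
Path s→f→t (+1); total 6.
No residual s→t path; max flow = 6.
Certifying cut of size 6: {s→a, s→c, s→d, s→e, s→f, s→t}.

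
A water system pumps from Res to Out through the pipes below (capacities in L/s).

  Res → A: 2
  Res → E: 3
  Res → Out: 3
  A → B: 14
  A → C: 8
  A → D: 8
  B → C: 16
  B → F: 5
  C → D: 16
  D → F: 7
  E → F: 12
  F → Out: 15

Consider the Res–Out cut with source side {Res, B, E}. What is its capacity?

Edges leaving {Res, B, E}: Res→A (2), Res→Out (3), B→C (16), B→F (5), E→F (12).
Cut capacity = 2 + 3 + 16 + 5 + 12 = 38.

38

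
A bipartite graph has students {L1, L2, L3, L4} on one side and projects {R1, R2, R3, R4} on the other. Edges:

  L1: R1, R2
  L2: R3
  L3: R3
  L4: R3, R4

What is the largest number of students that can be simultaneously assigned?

3

Unit-capacity flow: source→left, listed edges, right→sink; max matching = max flow.
Augmenting path L1→R1 (+1); matched 1.
Augmenting path L2→R3 (+1); matched 2.
Augmenting path L4→R4 (+1); matched 3.
No augmenting path remains; maximum matching = 3.
König certificate: {L1, L4, R3} is a vertex cover of size 3 (every listed pair touches it), so no matching can be larger.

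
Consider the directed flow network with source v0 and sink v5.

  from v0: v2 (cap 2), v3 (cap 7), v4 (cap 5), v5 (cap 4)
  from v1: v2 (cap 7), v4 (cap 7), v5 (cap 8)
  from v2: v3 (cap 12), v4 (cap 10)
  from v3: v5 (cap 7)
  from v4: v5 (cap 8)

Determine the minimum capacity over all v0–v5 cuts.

18

Augment v0→v5: bottleneck 4, flow now 4.
Augment v0→v3→v5: bottleneck 7, flow now 11.
Augment v0→v4→v5: bottleneck 5, flow now 16.
Augment v0→v2→v4→v5: bottleneck 2, flow now 18.
No augmenting path remains; maximum flow = 18.
By max-flow min-cut, the minimum cut capacity equals the max flow.
In the residual graph, reachable from v0: {v0}.
Min-cut edges: v0→v2 (2), v0→v3 (7), v0→v4 (5), v0→v5 (4); capacity 2 + 7 + 5 + 4 = 18.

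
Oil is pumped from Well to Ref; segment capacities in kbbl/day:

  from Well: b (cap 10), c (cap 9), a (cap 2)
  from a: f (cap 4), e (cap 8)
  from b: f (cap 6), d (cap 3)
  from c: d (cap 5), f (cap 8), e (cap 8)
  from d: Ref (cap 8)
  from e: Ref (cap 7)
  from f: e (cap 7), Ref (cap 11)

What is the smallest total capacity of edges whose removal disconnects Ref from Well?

Augment Well→a→e→Ref: bottleneck 2, flow now 2.
Augment Well→b→d→Ref: bottleneck 3, flow now 5.
Augment Well→b→f→Ref: bottleneck 6, flow now 11.
Augment Well→c→d→Ref: bottleneck 5, flow now 16.
Augment Well→c→e→Ref: bottleneck 4, flow now 20.
No augmenting path remains; maximum flow = 20.
By max-flow min-cut, the minimum cut capacity equals the max flow.
In the residual graph, reachable from Well: {Well, b}.
Min-cut edges: Well→a (2), Well→c (9), b→d (3), b→f (6); capacity 2 + 9 + 3 + 6 = 20.

20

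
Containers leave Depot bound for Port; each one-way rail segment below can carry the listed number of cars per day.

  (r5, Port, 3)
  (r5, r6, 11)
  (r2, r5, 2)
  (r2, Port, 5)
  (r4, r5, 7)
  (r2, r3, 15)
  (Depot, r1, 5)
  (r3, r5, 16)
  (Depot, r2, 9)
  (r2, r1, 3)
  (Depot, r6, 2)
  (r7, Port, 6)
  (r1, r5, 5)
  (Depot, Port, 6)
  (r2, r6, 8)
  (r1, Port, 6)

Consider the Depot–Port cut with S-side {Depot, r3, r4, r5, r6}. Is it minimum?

No — its capacity is 23, but the minimum cut has capacity 20.

Given cut capacity: 5 + 9 + 6 + 3 = 23.
Augment Depot→Port: bottleneck 6, flow now 6.
Augment Depot→r1→Port: bottleneck 5, flow now 11.
Augment Depot→r2→Port: bottleneck 5, flow now 16.
Augment Depot→r2→r1→Port: bottleneck 1, flow now 17.
Augment Depot→r2→r5→Port: bottleneck 2, flow now 19.
Augment Depot→r2→r1→r5→Port: bottleneck 1, flow now 20.
No augmenting path remains; maximum flow = 20.
In the residual graph, reachable from Depot: {Depot, r6}.
Min-cut edges: Depot→r1 (5), Depot→r2 (9), Depot→Port (6); capacity 5 + 9 + 6 = 20.
Cut capacity 23 exceeds the max flow 20, so it is not minimum.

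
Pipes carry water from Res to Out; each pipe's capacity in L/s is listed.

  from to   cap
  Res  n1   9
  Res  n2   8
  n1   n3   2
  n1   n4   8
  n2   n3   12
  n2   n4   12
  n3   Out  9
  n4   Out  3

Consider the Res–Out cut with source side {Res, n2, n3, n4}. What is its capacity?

Edges leaving {Res, n2, n3, n4}: Res→n1 (9), n3→Out (9), n4→Out (3).
Cut capacity = 9 + 9 + 3 = 21.

21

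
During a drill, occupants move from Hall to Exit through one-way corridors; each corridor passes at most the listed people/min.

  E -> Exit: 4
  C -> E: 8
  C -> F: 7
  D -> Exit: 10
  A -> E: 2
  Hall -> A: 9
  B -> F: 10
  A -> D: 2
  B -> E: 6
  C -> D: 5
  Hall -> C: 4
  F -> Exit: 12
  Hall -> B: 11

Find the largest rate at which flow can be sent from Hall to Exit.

Augment Hall→A→D→Exit: bottleneck 2, flow now 2.
Augment Hall→A→E→Exit: bottleneck 2, flow now 4.
Augment Hall→B→E→Exit: bottleneck 2, flow now 6.
Augment Hall→B→F→Exit: bottleneck 9, flow now 15.
Augment Hall→C→D→Exit: bottleneck 4, flow now 19.
No augmenting path remains; maximum flow = 19.
In the residual graph, reachable from Hall: {Hall, A}.
Min-cut edges: Hall→B (11), Hall→C (4), A→D (2), A→E (2); capacity 11 + 4 + 2 + 2 = 19.
This cut is saturated, so no flow can exceed 19.

19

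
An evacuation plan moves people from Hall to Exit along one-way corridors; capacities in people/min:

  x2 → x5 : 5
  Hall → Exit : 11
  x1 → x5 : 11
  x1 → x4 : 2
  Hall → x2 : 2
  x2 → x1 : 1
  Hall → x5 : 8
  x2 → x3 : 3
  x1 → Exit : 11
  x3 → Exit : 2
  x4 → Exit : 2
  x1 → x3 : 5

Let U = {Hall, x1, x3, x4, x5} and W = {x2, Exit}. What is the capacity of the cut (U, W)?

Edges leaving {Hall, x1, x3, x4, x5}: Hall→x2 (2), Hall→Exit (11), x1→Exit (11), x3→Exit (2), x4→Exit (2).
Cut capacity = 2 + 11 + 11 + 2 + 2 = 28.

28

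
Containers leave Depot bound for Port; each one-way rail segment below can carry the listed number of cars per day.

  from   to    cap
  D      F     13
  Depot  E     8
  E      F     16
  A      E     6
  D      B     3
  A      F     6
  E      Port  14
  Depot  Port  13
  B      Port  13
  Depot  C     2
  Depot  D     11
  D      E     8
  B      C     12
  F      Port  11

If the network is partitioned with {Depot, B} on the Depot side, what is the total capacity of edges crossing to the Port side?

Edges leaving {Depot, B}: Depot→C (2), Depot→D (11), Depot→E (8), Depot→Port (13), B→C (12), B→Port (13).
Cut capacity = 2 + 11 + 8 + 13 + 12 + 13 = 59.

59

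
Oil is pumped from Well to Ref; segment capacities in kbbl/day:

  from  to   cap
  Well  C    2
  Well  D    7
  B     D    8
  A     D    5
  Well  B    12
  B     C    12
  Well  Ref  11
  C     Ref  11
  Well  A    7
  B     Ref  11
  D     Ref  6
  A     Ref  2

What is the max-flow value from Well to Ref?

Augment Well→Ref: bottleneck 11, flow now 11.
Augment Well→A→Ref: bottleneck 2, flow now 13.
Augment Well→B→Ref: bottleneck 11, flow now 24.
Augment Well→C→Ref: bottleneck 2, flow now 26.
Augment Well→D→Ref: bottleneck 6, flow now 32.
Augment Well→B→C→Ref: bottleneck 1, flow now 33.
No augmenting path remains; maximum flow = 33.
In the residual graph, reachable from Well: {Well, A, D}.
Min-cut edges: Well→B (12), Well→C (2), Well→Ref (11), A→Ref (2), D→Ref (6); capacity 12 + 2 + 11 + 2 + 6 = 33.
This cut is saturated, so no flow can exceed 33.

33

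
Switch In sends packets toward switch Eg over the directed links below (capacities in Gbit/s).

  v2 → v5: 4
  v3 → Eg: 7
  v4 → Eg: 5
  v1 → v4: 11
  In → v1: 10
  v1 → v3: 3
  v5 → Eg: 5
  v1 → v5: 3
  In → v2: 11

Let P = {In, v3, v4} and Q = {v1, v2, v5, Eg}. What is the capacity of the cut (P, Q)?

Edges leaving {In, v3, v4}: In→v1 (10), In→v2 (11), v3→Eg (7), v4→Eg (5).
Cut capacity = 10 + 11 + 7 + 5 = 33.

33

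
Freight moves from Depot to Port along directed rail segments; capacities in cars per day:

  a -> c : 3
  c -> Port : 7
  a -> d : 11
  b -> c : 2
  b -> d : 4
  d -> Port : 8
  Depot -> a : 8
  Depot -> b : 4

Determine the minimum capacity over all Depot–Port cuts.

12

Augment Depot→a→c→Port: bottleneck 3, flow now 3.
Augment Depot→a→d→Port: bottleneck 5, flow now 8.
Augment Depot→b→c→Port: bottleneck 2, flow now 10.
Augment Depot→b→d→Port: bottleneck 2, flow now 12.
No augmenting path remains; maximum flow = 12.
By max-flow min-cut, the minimum cut capacity equals the max flow.
In the residual graph, reachable from Depot: {Depot}.
Min-cut edges: Depot→a (8), Depot→b (4); capacity 8 + 4 = 12.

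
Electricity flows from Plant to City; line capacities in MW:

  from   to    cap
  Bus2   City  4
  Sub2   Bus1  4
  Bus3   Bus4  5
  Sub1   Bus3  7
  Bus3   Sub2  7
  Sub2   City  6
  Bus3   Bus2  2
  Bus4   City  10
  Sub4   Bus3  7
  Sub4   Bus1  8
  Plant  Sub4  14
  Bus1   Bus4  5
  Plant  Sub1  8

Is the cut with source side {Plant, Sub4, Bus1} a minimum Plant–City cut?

No — its capacity is 20, but the minimum cut has capacity 18.

Given cut capacity: 8 + 7 + 5 = 20.
Augment Plant→Sub4→Bus1→Bus4→City: bottleneck 5, flow now 5.
Augment Plant→Sub4→Bus3→Sub2→City: bottleneck 6, flow now 11.
Augment Plant→Sub4→Bus3→Bus4→City: bottleneck 1, flow now 12.
Augment Plant→Sub1→Bus3→Bus4→City: bottleneck 4, flow now 16.
Augment Plant→Sub1→Bus3→Bus2→City: bottleneck 2, flow now 18.
No augmenting path remains; maximum flow = 18.
In the residual graph, reachable from Plant: {Plant, Sub4, Sub1, Bus1, Bus3, Sub2}.
Min-cut edges: Bus1→Bus4 (5), Bus3→Bus4 (5), Bus3→Bus2 (2), Sub2→City (6); capacity 5 + 5 + 2 + 6 = 18.
Cut capacity 20 exceeds the max flow 18, so it is not minimum.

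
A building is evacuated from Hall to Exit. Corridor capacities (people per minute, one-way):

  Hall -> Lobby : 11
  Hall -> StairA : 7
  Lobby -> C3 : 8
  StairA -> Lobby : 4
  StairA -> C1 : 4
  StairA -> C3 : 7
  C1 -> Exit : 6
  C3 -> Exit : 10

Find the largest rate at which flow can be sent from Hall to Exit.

14

Augment Hall→Lobby→C3→Exit: bottleneck 8, flow now 8.
Augment Hall→StairA→C1→Exit: bottleneck 4, flow now 12.
Augment Hall→StairA→C3→Exit: bottleneck 2, flow now 14.
No augmenting path remains; maximum flow = 14.
In the residual graph, reachable from Hall: {Hall, Lobby, StairA, C3}.
Min-cut edges: StairA→C1 (4), C3→Exit (10); capacity 4 + 10 = 14.
This cut is saturated, so no flow can exceed 14.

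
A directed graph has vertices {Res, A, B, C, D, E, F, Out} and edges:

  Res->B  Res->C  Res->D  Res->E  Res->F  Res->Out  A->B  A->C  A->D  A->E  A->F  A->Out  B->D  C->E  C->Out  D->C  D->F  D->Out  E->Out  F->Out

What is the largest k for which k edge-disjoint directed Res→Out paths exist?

5

Assign every edge capacity 1; by Menger, the answer equals the max flow.
Path Res→Out (+1); total 1.
Path Res→C→Out (+1); total 2.
Path Res→D→Out (+1); total 3.
Path Res→E→Out (+1); total 4.
Path Res→F→Out (+1); total 5.
No residual Res→Out path; max flow = 5.
Certifying cut of size 5: {C→Out, D→Out, E→Out, F→Out, Res→Out}.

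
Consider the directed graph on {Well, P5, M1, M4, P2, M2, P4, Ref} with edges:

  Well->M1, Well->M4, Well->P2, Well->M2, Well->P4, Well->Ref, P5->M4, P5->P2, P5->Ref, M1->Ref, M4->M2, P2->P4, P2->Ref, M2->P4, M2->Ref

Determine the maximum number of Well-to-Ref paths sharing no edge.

Assign every edge capacity 1; by Menger, the answer equals the max flow.
Path Well→Ref (+1); total 1.
Path Well→M1→Ref (+1); total 2.
Path Well→P2→Ref (+1); total 3.
Path Well→M2→Ref (+1); total 4.
No residual Well→Ref path; max flow = 4.
Certifying cut of size 4: {M2→Ref, Well→M1, Well→P2, Well→Ref}.

4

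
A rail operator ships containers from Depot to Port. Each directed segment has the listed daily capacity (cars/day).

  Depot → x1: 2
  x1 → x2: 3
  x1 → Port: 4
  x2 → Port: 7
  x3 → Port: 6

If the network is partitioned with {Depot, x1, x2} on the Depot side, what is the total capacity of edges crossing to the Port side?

Edges leaving {Depot, x1, x2}: x1→Port (4), x2→Port (7).
Cut capacity = 4 + 7 = 11.

11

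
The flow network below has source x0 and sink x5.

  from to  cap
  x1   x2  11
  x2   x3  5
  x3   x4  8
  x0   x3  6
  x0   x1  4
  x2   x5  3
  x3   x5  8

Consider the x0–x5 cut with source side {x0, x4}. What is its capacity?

10

Edges leaving {x0, x4}: x0→x1 (4), x0→x3 (6).
Cut capacity = 4 + 6 = 10.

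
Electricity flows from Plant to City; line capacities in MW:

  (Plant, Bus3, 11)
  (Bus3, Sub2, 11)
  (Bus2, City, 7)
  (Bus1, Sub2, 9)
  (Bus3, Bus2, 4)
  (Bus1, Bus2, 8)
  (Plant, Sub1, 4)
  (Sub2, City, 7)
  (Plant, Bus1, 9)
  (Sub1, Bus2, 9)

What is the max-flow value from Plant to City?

Augment Plant→Sub1→Bus2→City: bottleneck 4, flow now 4.
Augment Plant→Bus3→Sub2→City: bottleneck 7, flow now 11.
Augment Plant→Bus3→Bus2→City: bottleneck 3, flow now 14.
No augmenting path remains; maximum flow = 14.
In the residual graph, reachable from Plant: {Plant, Sub1, Bus3, Bus1, Sub2, Bus2}.
Min-cut edges: Sub2→City (7), Bus2→City (7); capacity 7 + 7 = 14.
This cut is saturated, so no flow can exceed 14.

14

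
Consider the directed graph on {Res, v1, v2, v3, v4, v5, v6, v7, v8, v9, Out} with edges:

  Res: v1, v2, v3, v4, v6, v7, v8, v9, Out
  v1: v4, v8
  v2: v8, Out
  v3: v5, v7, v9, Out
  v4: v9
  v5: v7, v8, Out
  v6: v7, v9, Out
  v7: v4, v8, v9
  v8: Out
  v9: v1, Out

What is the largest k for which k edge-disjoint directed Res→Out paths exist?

6

Assign every edge capacity 1; by Menger, the answer equals the max flow.
Path Res→Out (+1); total 1.
Path Res→v2→Out (+1); total 2.
Path Res→v3→Out (+1); total 3.
Path Res→v6→Out (+1); total 4.
Path Res→v8→Out (+1); total 5.
Path Res→v9→Out (+1); total 6.
No residual Res→Out path; max flow = 6.
Certifying cut of size 6: {Res→Out, Res→v2, Res→v3, Res→v6, v8→Out, v9→Out}.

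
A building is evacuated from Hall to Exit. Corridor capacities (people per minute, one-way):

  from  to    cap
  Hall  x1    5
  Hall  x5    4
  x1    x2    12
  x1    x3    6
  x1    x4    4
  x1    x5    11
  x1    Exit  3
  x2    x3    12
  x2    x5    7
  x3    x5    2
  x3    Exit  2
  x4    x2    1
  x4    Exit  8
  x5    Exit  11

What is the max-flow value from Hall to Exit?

Augment Hall→x1→Exit: bottleneck 3, flow now 3.
Augment Hall→x5→Exit: bottleneck 4, flow now 7.
Augment Hall→x1→x3→Exit: bottleneck 2, flow now 9.
No augmenting path remains; maximum flow = 9.
In the residual graph, reachable from Hall: {Hall}.
Min-cut edges: Hall→x1 (5), Hall→x5 (4); capacity 5 + 4 = 9.
This cut is saturated, so no flow can exceed 9.

9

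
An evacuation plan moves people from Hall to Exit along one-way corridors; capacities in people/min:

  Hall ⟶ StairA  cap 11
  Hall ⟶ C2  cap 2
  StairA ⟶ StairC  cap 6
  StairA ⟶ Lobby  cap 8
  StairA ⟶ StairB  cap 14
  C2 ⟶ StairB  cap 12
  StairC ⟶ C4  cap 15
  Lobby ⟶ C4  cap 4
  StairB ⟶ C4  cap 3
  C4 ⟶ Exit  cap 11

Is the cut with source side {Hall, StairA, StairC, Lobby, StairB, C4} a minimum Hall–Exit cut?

No — its capacity is 13, but the minimum cut has capacity 11.

Given cut capacity: 2 + 11 = 13.
Augment Hall→StairA→StairC→C4→Exit: bottleneck 6, flow now 6.
Augment Hall→StairA→Lobby→C4→Exit: bottleneck 4, flow now 10.
Augment Hall→StairA→StairB→C4→Exit: bottleneck 1, flow now 11.
No augmenting path remains; maximum flow = 11.
In the residual graph, reachable from Hall: {Hall, StairA, C2, StairC, Lobby, StairB, C4}.
Min-cut edges: C4→Exit (11); capacity 11 = 11.
Cut capacity 13 exceeds the max flow 11, so it is not minimum.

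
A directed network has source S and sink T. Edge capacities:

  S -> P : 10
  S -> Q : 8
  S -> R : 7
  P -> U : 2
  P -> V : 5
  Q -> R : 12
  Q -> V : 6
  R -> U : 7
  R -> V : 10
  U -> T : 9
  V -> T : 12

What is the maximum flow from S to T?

21

Augment S→P→U→T: bottleneck 2, flow now 2.
Augment S→P→V→T: bottleneck 5, flow now 7.
Augment S→Q→V→T: bottleneck 6, flow now 13.
Augment S→R→U→T: bottleneck 7, flow now 20.
Augment S→Q→R→V→T: bottleneck 1, flow now 21.
No augmenting path remains; maximum flow = 21.
In the residual graph, reachable from S: {S, P, Q, R, V}.
Min-cut edges: P→U (2), R→U (7), V→T (12); capacity 2 + 7 + 12 = 21.
This cut is saturated, so no flow can exceed 21.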